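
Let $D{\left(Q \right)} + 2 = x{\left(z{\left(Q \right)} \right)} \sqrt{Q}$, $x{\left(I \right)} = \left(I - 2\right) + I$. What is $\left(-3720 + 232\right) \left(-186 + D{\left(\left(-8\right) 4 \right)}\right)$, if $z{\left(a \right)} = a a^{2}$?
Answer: $655744 + 914386176 i \sqrt{2} \approx 6.5574 \cdot 10^{5} + 1.2931 \cdot 10^{9} i$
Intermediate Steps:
$z{\left(a \right)} = a^{3}$
$x{\left(I \right)} = -2 + 2 I$ ($x{\left(I \right)} = \left(-2 + I\right) + I = -2 + 2 I$)
$D{\left(Q \right)} = -2 + \sqrt{Q} \left(-2 + 2 Q^{3}\right)$ ($D{\left(Q \right)} = -2 + \left(-2 + 2 Q^{3}\right) \sqrt{Q} = -2 + \sqrt{Q} \left(-2 + 2 Q^{3}\right)$)
$\left(-3720 + 232\right) \left(-186 + D{\left(\left(-8\right) 4 \right)}\right) = \left(-3720 + 232\right) \left(-186 - \left(2 - 2 \sqrt{\left(-8\right) 4} \left(-1 + \left(\left(-8\right) 4\right)^{3}\right)\right)\right) = - 3488 \left(-186 - \left(2 - 2 \sqrt{-32} \left(-1 + \left(-32\right)^{3}\right)\right)\right) = - 3488 \left(-186 - \left(2 - 2 \cdot 4 i \sqrt{2} \left(-1 - 32768\right)\right)\right) = - 3488 \left(-186 - \left(2 - 2 \cdot 4 i \sqrt{2} \left(-32769\right)\right)\right) = - 3488 \left(-186 - \left(2 + 262152 i \sqrt{2}\right)\right) = - 3488 \left(-188 - 262152 i \sqrt{2}\right) = 655744 + 914386176 i \sqrt{2}$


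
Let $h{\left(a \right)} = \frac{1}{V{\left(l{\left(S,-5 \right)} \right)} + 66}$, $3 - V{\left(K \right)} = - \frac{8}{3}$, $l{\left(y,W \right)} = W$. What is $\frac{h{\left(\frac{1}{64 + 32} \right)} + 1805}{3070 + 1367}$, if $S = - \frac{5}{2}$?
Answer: $\frac{13382}{32895} \approx 0.40681$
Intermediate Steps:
$S = - \frac{5}{2}$ ($S = \left(-5\right) \frac{1}{2} = - \frac{5}{2} \approx -2.5$)
$V{\left(K \right)} = \frac{17}{3}$ ($V{\left(K \right)} = 3 - - \frac{8}{3} = 3 + \frac{8}{3} = \frac{17}{3}$)
$h{\left(a \right)} = \frac{3}{215}$ ($h{\left(a \right)} = \frac{1}{\frac{17}{3} + 66} = \frac{1}{\frac{215}{3}} = \frac{3}{215}$)
$\frac{h{\left(\frac{1}{64 + 32} \right)} + 1805}{3070 + 1367} = \frac{\frac{3}{215} + 1805}{3070 + 1367} = \frac{388078}{215 \cdot 4437} = \frac{388078}{215} \cdot \frac{1}{4437} = \frac{13382}{32895}$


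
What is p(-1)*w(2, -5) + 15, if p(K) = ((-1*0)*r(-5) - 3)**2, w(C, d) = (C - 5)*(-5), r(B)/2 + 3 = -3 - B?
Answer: 150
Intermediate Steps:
r(B) = -12 - 2*B (r(B) = -6 + 2*(-3 - B) = -6 + (-6 - 2*B) = -12 - 2*B)
w(C, d) = 25 - 5*C (w(C, d) = (-5 + C)*(-5) = 25 - 5*C)
p(K) = 9 (p(K) = ((-1*0)*(-12 - 2*(-5)) - 3)**2 = (0*(-12 + 10) - 3)**2 = (0*(-2) - 3)**2 = (0 - 3)**2 = (-3)**2 = 9)
p(-1)*w(2, -5) + 15 = 9*(25 - 5*2) + 15 = 9*(25 - 10) + 15 = 9*15 + 15 = 135 + 15 = 150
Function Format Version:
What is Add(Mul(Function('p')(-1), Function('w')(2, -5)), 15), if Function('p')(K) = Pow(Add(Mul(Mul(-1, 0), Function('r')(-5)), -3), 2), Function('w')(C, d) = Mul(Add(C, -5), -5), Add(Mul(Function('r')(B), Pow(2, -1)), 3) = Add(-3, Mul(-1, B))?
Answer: 150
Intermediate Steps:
Function('r')(B) = Add(-12, Mul(-2, B)) (Function('r')(B) = Add(-6, Mul(2, Add(-3, Mul(-1, B)))) = Add(-6, Add(-6, Mul(-2, B))) = Add(-12, Mul(-2, B)))
Function('w')(C, d) = Add(25, Mul(-5, C)) (Function('w')(C, d) = Mul(Add(-5, C), -5) = Add(25, Mul(-5, C)))
Function('p')(K) = 9 (Function('p')(K) = Pow(Add(Mul(Mul(-1, 0), Add(-12, Mul(-2, -5))), -3), 2) = Pow(Add(Mul(0, Add(-12, 10)), -3), 2) = Pow(Add(Mul(0, -2), -3), 2) = Pow(Add(0, -3), 2) = Pow(-3, 2) = 9)
Add(Mul(Function('p')(-1), Function('w')(2, -5)), 15) = Add(Mul(9, Add(25, Mul(-5, 2))), 15) = Add(Mul(9, Add(25, -10)), 15) = Add(Mul(9, 15), 15) = Add(135, 15) = 150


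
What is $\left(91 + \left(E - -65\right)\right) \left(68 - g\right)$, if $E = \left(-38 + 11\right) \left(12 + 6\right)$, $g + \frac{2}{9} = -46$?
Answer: $- \frac{113080}{3} \approx -37693.0$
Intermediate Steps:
$g = - \frac{416}{9}$ ($g = - \frac{2}{9} - 46 = - \frac{416}{9} \approx -46.222$)
$E = -486$ ($E = \left(-27\right) 18 = -486$)
$\left(91 + \left(E - -65\right)\right) \left(68 - g\right) = \left(91 - 421\right) \left(68 - - \frac{416}{9}\right) = \left(91 + \left(-486 + 65\right)\right) \left(68 + \frac{416}{9}\right) = \left(91 - 421\right) \frac{1028}{9} = \left(-330\right) \frac{1028}{9} = - \frac{113080}{3}$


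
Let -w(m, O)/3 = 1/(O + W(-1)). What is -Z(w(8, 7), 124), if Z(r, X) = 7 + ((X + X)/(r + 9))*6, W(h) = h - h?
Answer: -903/5 ≈ -180.60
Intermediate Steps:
W(h) = 0
w(m, O) = -3/O (w(m, O) = -3/(O + 0) = -3/O)
Z(r, X) = 7 + 12*X/(9 + r) (Z(r, X) = 7 + ((2*X)/(9 + r))*6 = 7 + (2*X/(9 + r))*6 = 7 + 12*X/(9 + r))
-Z(w(8, 7), 124) = -(63 + 7*(-3/7) + 12*124)/(9 - 3/7) = -(63 + 7*(-3*1/7) + 1488)/(9 - 3*1/7) = -(63 + 7*(-3/7) + 1488)/(9 - 3/7) = -(63 - 3 + 1488)/60/7 = -7*1548/60 = -1*903/5 = -903/5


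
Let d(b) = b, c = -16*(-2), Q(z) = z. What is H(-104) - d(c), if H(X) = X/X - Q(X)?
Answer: 73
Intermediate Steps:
c = 32
H(X) = 1 - X (H(X) = X/X - X = 1 - X)
H(-104) - d(c) = (1 - 1*(-104)) - 1*32 = (1 + 104) - 32 = 105 - 32 = 73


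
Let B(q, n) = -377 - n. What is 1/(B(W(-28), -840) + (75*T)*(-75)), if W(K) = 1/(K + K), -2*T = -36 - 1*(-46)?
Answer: 1/28588 ≈ 3.4980e-5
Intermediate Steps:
T = -5 (T = -(-36 - 1*(-46))/2 = -(-36 + 46)/2 = -½*10 = -5)
W(K) = 1/(2*K)
1/(B(W(-28), -840) + (75*T)*(-75)) = 1/((-377 - 1*(-840)) + (75*(-5))*(-75)) = 1/((-377 + 840) - 375*(-75)) = 1/(463 + 28125) = 1/28588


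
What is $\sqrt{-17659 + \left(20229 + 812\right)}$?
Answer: $\sqrt{3382} \approx 58.155$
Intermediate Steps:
$\sqrt{-17659 + \left(20229 + 812\right)} = \sqrt{-17659 + 21041} = \sqrt{3382}$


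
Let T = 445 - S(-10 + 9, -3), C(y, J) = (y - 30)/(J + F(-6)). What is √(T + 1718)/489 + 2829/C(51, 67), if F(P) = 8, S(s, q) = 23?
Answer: 70725/7 + 2*√535/489 ≈ 10104.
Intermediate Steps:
C(y, J) = (-30 + y)/(8 + J) (C(y, J) = (y - 30)/(J + 8) = (-30 + y)/(8 + J))
T = 422 (T = 445 - 1*23 = 445 - 23 = 422)
√(T + 1718)/489 + 2829/C(51, 67) = √(422 + 1718)/489 + 2829/(((-30 + 51)/(8 + 67))) = √2140*(1/489) + 2829/((21/75)) = (2*√535)*(1/489) + 2829/(((1/75)*21)) = 2*√535/489 + 2829/(7/25) = 2*√535/489 + 2829*(25/7) = 2*√535/489 + 70725/7 = 70725/7 + 2*√535/489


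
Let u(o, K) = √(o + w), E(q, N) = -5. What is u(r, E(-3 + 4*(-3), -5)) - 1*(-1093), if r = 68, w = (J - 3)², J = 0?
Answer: 1093 + √77 ≈ 1101.8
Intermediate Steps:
w = 9 (w = (0 - 3)² = (-3)² = 9)
u(o, K) = √(9 + o) (u(o, K) = √(o + 9) = √(9 + o))
u(r, E(-3 + 4*(-3), -5)) - 1*(-1093) = √(9 + 68) - 1*(-1093) = √77 + 1093 = 1093 + √77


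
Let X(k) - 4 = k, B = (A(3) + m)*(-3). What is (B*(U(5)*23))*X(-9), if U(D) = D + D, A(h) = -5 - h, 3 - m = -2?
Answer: -10350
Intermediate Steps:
m = 5 (m = 3 - 1*(-2) = 3 + 2 = 5)
U(D) = 2*D
B = 9 (B = ((-5 - 1*3) + 5)*(-3) = ((-5 - 3) + 5)*(-3) = (-8 + 5)*(-3) = -3*(-3) = 9)
X(k) = 4 + k
(B*(U(5)*23))*X(-9) = (9*((2*5)*23))*(4 - 9) = (9*(10*23))*(-5) = (9*230)*(-5) = 2070*(-5) = -10350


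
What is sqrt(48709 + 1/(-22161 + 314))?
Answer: sqrt(23248387219134)/21847 ≈ 220.70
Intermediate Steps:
sqrt(48709 + 1/(-22161 + 314)) = sqrt(48709 + 1/(-21847)) = sqrt(48709 - 1/21847) = sqrt(1064145522/21847) = sqrt(23248387219134)/21847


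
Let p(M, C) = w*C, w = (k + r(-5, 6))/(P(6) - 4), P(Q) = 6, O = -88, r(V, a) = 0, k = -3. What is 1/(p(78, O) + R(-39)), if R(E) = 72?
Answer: 1/204 ≈ 0.0049020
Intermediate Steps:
w = -3/2 (w = (-3 + 0)/(6 - 4) = -3/2 ≈ -1.5000)
p(M, C) = -3*C/2
1/(p(78, O) + R(-39)) = 1/(-3/2*(-88) + 72) = 1/(132 + 72) = 1/204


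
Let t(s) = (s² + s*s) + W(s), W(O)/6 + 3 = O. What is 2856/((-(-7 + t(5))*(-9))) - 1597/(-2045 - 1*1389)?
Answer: 3532673/566610 ≈ 6.2347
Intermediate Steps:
W(O) = -18 + 6*O
t(s) = -18 + 2*s² + 6*s (t(s) = (s² + s*s) + (-18 + 6*s) = (s² + s²) + (-18 + 6*s) = 2*s² + (-18 + 6*s) = -18 + 2*s² + 6*s)
2856/((-(-7 + t(5))*(-9))) - 1597/(-2045 - 1*1389) = 2856/((-(-7 + (-18 + 2*5² + 6*5))*(-9))) - 1597/(-2045 - 1*1389) = 2856/((-(-7 + (-18 + 2*25 + 30))*(-9))) - 1597/(-2045 - 1389) = 2856/((-(-7 + (-18 + 50 + 30))*(-9))) - 1597/(-3434) = 2856/((-(-7 + 62)*(-9))) - 1597*(-1/3434) = 2856/((-55*(-9))) + 1597/3434 = 2856/((-1*(-495))) + 1597/3434 = 2856/495 + 1597/3434 = 2856*(1/495) + 1597/3434 = 952/165 + 1597/3434 = 3532673/566610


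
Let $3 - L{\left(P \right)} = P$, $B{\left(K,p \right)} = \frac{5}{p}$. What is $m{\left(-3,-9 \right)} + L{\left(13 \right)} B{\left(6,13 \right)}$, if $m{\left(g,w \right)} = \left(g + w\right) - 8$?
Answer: $- \frac{310}{13} \approx -23.846$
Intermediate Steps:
$L{\left(P \right)} = 3 - P$
$m{\left(g,w \right)} = -8 + g + w$
$m{\left(-3,-9 \right)} + L{\left(13 \right)} B{\left(6,13 \right)} = \left(-8 - 3 - 9\right) + \left(3 - 13\right) \frac{5}{13} = -20 + \left(3 - 13\right) 5 \cdot \frac{1}{13} = -20 - \frac{50}{13} = - \frac{310}{13}$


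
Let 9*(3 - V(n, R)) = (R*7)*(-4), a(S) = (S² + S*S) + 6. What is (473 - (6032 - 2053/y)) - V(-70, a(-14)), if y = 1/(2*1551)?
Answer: 57254452/9 ≈ 6.3616e+6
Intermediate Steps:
a(S) = 6 + 2*S² (a(S) = (S² + S²) + 6 = 2*S² + 6 = 6 + 2*S²)
y = 1/3102 ≈ 0.00032237
V(n, R) = 3 + 28*R/9 (V(n, R) = 3 - R*7*(-4)/9 = 3 - 7*R*(-4)/9 = 3 - (-28)*R/9 = 3 + 28*R/9)
(473 - (6032 - 2053/y)) - V(-70, a(-14)) = (473 - (6032 - 2053/1/3102)) - (3 + 28*(6 + 2*(-14)²)/9) = (473 - (6032 - 2053*3102)) - (3 + 28*(6 + 2*196)/9) = (473 - (6032 - 1*6368406)) - (3 + 28*(6 + 392)/9) = (473 - (6032 - 6368406)) - (3 + (28/9)*398) = (473 - 1*(-6362374)) - (3 + 11144/9) = (473 + 6362374) - 1*11171/9 = 6362847 - 11171/9 = 57254452/9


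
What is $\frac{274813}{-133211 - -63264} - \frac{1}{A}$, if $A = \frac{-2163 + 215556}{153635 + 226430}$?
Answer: $- \frac{85227577064}{14926200171} \approx -5.7099$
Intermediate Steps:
$A = \frac{213393}{380065} \approx 0.56146$
$\frac{274813}{-133211 - -63264} - \frac{1}{A} = \frac{274813}{-133211 - -63264} - \frac{1}{\frac{213393}{380065}} = \frac{274813}{-133211 + 63264} - \frac{380065}{213393} = \frac{274813}{-69947} - \frac{380065}{213393} = 274813 \left(- \frac{1}{69947}\right) - \frac{380065}{213393} = - \frac{274813}{69947} - \frac{380065}{213393} = - \frac{85227577064}{14926200171}$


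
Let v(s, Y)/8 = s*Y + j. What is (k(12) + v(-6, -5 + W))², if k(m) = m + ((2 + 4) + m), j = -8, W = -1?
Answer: 64516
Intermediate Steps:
k(m) = 6 + 2*m (k(m) = m + (6 + m) = 6 + 2*m)
v(s, Y) = -64 + 8*Y*s (v(s, Y) = 8*(s*Y - 8) = 8*(Y*s - 8) = 8*(-8 + Y*s) = -64 + 8*Y*s)
(k(12) + v(-6, -5 + W))² = ((6 + 2*12) + (-64 + 8*(-5 - 1)*(-6)))² = ((6 + 24) + (-64 + 8*(-6)*(-6)))² = (30 + (-64 + 288))² = (30 + 224)² = 254² = 64516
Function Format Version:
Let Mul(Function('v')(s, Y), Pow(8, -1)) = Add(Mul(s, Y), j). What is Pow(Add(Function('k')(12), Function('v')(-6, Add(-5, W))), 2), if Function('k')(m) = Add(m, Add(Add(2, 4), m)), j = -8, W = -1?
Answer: 64516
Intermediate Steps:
Function('k')(m) = Add(6, Mul(2, m)) (Function('k')(m) = Add(m, Add(6, m)) = Add(6, Mul(2, m)))
Function('v')(s, Y) = Add(-64, Mul(8, Y, s)) (Function('v')(s, Y) = Mul(8, Add(Mul(s, Y), -8)) = Mul(8, Add(Mul(Y, s), -8)) = Mul(8, Add(-8, Mul(Y, s))) = Add(-64, Mul(8, Y, s)))
Pow(Add(Function('k')(12), Function('v')(-6, Add(-5, W))), 2) = Pow(Add(Add(6, Mul(2, 12)), Add(-64, Mul(8, Add(-5, -1), -6))), 2) = Pow(Add(Add(6, 24), Add(-64, Mul(8, -6, -6))), 2) = Pow(Add(30, Add(-64, 288)), 2) = Pow(Add(30, 224), 2) = Pow(254, 2) = 64516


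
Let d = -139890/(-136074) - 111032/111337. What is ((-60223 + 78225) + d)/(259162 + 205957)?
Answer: 45455340565073/1174430974101937 ≈ 0.038704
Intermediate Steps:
d = 77727427/2525011823 (d = -139890*(-1/136074) - 111032*1/111337 = 23315/22679 - 111032/111337 = 77727427/2525011823 ≈ 0.030783)
((-60223 + 78225) + d)/(259162 + 205957) = ((-60223 + 78225) + 77727427/2525011823)/(259162 + 205957) = (18002 + 77727427/2525011823)/465119 = (45455340565073/2525011823)*(1/465119) = 45455340565073/1174430974101937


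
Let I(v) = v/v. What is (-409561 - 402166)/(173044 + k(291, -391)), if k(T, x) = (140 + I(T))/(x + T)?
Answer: -11596100/2472037 ≈ -4.6909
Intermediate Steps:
I(v) = 1
k(T, x) = 141/(T + x) (k(T, x) = (140 + 1)/(x + T) = 141/(T + x))
(-409561 - 402166)/(173044 + k(291, -391)) = (-409561 - 402166)/(173044 + 141/(291 - 391)) = -811727/(173044 + 141/(-100)) = -811727/(173044 + 141*(-1/100)) = -811727/(173044 - 141/100) = -811727/17304259/100 = -811727*100/17304259 = -11596100/2472037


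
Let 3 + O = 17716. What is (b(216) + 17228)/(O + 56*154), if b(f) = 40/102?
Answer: 878648/1343187 ≈ 0.65415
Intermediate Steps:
O = 17713 (O = -3 + 17716 = 17713)
b(f) = 20/51 (b(f) = 40*(1/102) = 20/51)
(b(216) + 17228)/(O + 56*154) = (20/51 + 17228)/(17713 + 56*154) = 878648/(51*(17713 + 8624)) = (878648/51)/26337 = (878648/51)*(1/26337) = 878648/1343187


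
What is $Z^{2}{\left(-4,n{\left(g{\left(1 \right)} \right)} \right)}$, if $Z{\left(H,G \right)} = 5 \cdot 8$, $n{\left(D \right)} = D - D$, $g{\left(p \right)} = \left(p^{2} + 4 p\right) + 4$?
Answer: $1600$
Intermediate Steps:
$g{\left(p \right)} = 4 + p^{2} + 4 p$
$n{\left(D \right)} = 0$
$Z{\left(H,G \right)} = 40$
$Z^{2}{\left(-4,n{\left(g{\left(1 \right)} \right)} \right)} = 40^{2} = 1600$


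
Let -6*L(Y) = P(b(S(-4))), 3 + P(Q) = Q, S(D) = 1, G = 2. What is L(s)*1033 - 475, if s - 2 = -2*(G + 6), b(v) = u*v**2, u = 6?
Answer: -1983/2 ≈ -991.50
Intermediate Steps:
b(v) = 6*v**2
P(Q) = -3 + Q
s = -14 (s = 2 - 2*(2 + 6) = 2 - 2*8 = 2 - 16 = -14)
L(Y) = -1/2 (L(Y) = -(-3 + 6*1**2)/6 = -(-3 + 6*1)/6 = -(-3 + 6)/6 = -1/6*3 = -1/2)
L(s)*1033 - 475 = -1/2*1033 - 475 = -1033/2 - 475 = -1983/2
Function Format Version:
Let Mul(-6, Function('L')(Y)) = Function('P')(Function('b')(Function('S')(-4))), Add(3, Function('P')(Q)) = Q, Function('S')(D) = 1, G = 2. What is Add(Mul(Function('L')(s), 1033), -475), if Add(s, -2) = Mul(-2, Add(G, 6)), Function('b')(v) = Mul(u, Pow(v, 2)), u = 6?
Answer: Rational(-1983, 2) ≈ -991.50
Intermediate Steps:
Function('b')(v) = Mul(6, Pow(v, 2))
Function('P')(Q) = Add(-3, Q)
s = -14 (s = Add(2, Mul(-2, Add(2, 6))) = Add(2, Mul(-2, 8)) = Add(2, -16) = -14)
Function('L')(Y) = Rational(-1, 2) (Function('L')(Y) = Mul(Rational(-1, 6), Add(-3, Mul(6, Pow(1, 2)))) = Mul(Rational(-1, 6), Add(-3, Mul(6, 1))) = Mul(Rational(-1, 6), Add(-3, 6)) = Mul(Rational(-1, 6), 3) = Rational(-1, 2))
Add(Mul(Function('L')(s), 1033), -475) = Add(Mul(Rational(-1, 2), 1033), -475) = Add(Rational(-1033, 2), -475) = Rational(-1983, 2)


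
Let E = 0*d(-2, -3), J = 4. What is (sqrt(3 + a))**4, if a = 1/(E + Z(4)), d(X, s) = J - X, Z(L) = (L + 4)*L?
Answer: 9409/1024 ≈ 9.1885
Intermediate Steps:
Z(L) = L*(4 + L) (Z(L) = (4 + L)*L = L*(4 + L))
d(X, s) = 4 - X
E = 0 (E = 0*(4 - 1*(-2)) = 0*(4 + 2) = 0*6 = 0)
a = 1/32 (a = 1/(0 + 4*(4 + 4)) = 1/(0 + 4*8) = 1/(0 + 32) = 1/32 ≈ 0.031250)
(sqrt(3 + a))**4 = (sqrt(3 + 1/32))**4 = (sqrt(97/32))**4 = (sqrt(194)/8)**4 = 9409/1024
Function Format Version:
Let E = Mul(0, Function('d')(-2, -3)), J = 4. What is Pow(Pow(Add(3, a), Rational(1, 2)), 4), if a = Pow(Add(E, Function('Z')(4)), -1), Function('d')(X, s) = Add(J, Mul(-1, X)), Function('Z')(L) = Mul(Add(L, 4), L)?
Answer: Rational(9409, 1024) ≈ 9.1885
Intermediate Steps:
Function('Z')(L) = Mul(L, Add(4, L)) (Function('Z')(L) = Mul(Add(4, L), L) = Mul(L, Add(4, L)))
Function('d')(X, s) = Add(4, Mul(-1, X))
E = 0 (E = Mul(0, Add(4, Mul(-1, -2))) = Mul(0, Add(4, 2)) = Mul(0, 6) = 0)
a = Rational(1, 32) (a = Pow(Add(0, Mul(4, Add(4, 4))), -1) = Pow(Add(0, Mul(4, 8)), -1) = Pow(Add(0, 32), -1) = Pow(32, -1) = Rational(1, 32) ≈ 0.031250)
Pow(Pow(Add(3, a), Rational(1, 2)), 4) = Pow(Pow(Add(3, Rational(1, 32)), Rational(1, 2)), 4) = Pow(Pow(Rational(97, 32), Rational(1, 2)), 4) = Pow(Mul(Rational(1, 8), Pow(194, Rational(1, 2))), 4) = Rational(9409, 1024)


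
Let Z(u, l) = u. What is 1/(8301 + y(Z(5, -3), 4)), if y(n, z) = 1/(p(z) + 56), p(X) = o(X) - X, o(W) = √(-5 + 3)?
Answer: 22462558/186462125611 + I*√2/186462125611 ≈ 0.00012047 + 7.5845e-12*I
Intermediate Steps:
o(W) = I*√2 (o(W) = √(-2) = I*√2)
p(X) = -X + I*√2 (p(X) = I*√2 - X = -X + I*√2)
y(n, z) = 1/(56 - z + I*√2) (y(n, z) = 1/((-z + I*√2) + 56) = 1/(56 - z + I*√2))
1/(8301 + y(Z(5, -3), 4)) = 1/(8301 + 1/(56 - 1*4 + I*√2)) = 1/(8301 + 1/(56 - 4 + I*√2)) = 1/(8301 + 1/(52 + I*√2))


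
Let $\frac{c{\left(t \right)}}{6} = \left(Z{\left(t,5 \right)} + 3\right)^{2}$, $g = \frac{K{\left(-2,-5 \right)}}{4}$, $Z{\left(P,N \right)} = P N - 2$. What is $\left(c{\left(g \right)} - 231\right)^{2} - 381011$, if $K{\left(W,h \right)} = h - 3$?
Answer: $-315986$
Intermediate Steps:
$Z{\left(P,N \right)} = -2 + N P$ ($Z{\left(P,N \right)} = N P - 2 = -2 + N P$)
$K{\left(W,h \right)} = -3 + h$ ($K{\left(W,h \right)} = h - 3 = -3 + h$)
$g = -2$ ($g = \frac{-3 - 5}{4} = \left(-8\right) \frac{1}{4} = -2$)
$c{\left(t \right)} = 6 \left(1 + 5 t\right)^{2}$ ($c{\left(t \right)} = 6 \left(\left(-2 + 5 t\right) + 3\right)^{2} = 6 \left(1 + 5 t\right)^{2}$)
$\left(c{\left(g \right)} - 231\right)^{2} - 381011 = \left(6 \left(1 + 5 \left(-2\right)\right)^{2} - 231\right)^{2} - 381011 = \left(6 \left(1 - 10\right)^{2} - 231\right)^{2} - 381011 = \left(6 \left(-9\right)^{2} - 231\right)^{2} - 381011 = \left(6 \cdot 81 - 231\right)^{2} - 381011 = \left(486 - 231\right)^{2} - 381011 = 255^{2} - 381011 = 65025 - 381011 = -315986$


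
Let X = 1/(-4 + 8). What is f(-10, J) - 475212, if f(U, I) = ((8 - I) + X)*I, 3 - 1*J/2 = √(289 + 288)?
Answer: -955013/2 + 15*√577/2 ≈ -4.7733e+5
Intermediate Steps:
X = ¼ (X = 1/4 = ¼ ≈ 0.25000)
J = 6 - 2*√577 (J = 6 - 2*√(289 + 288) = 6 - 2*√577 ≈ -42.042)
f(U, I) = I*(33/4 - I) (f(U, I) = ((8 - I) + ¼)*I = (33/4 - I)*I = I*(33/4 - I))
f(-10, J) - 475212 = (6 - 2*√577)*(33 - 4*(6 - 2*√577))/4 - 475212 = (6 - 2*√577)*(33 + (-24 + 8*√577))/4 - 475212 = (6 - 2*√577)*(9 + 8*√577)/4 - 475212 = -475212 + (6 - 2*√577)*(9 + 8*√577)/4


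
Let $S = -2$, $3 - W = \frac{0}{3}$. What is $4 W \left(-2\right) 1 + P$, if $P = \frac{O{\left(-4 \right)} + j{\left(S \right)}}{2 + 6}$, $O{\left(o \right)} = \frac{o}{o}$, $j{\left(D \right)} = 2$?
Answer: $- \frac{189}{8} \approx -23.625$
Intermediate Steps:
$W = 3$ ($W = 3 - \frac{0}{3} = 3 - 0 \cdot \frac{1}{3} = 3 - 0 = 3 + 0 = 3$)
$O{\left(o \right)} = 1$
$P = \frac{3}{8}$ ($P = \frac{1 + 2}{2 + 6} = \frac{3}{8} \approx 0.375$)
$4 W \left(-2\right) 1 + P = 4 \cdot 3 \left(-2\right) 1 + \frac{3}{8} = 12 \left(-2\right) 1 + \frac{3}{8} = \left(-24\right) 1 + \frac{3}{8} = -24 + \frac{3}{8} = - \frac{189}{8}$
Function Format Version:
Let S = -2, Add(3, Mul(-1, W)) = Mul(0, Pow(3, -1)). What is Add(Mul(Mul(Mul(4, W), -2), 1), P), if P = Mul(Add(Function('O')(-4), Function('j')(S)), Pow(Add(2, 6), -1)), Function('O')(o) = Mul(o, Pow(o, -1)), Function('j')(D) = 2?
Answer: Rational(-189, 8) ≈ -23.625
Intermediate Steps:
W = 3 (W = Add(3, Mul(-1, Mul(0, Pow(3, -1)))) = Add(3, Mul(-1, Mul(0, Rational(1, 3)))) = Add(3, Mul(-1, 0)) = Add(3, 0) = 3)
Function('O')(o) = 1
P = Rational(3, 8) (P = Mul(Add(1, 2), Pow(Add(2, 6), -1)) = Mul(3, Pow(8, -1)) = Mul(3, Rational(1, 8)) = Rational(3, 8) ≈ 0.37500)
Add(Mul(Mul(Mul(4, W), -2), 1), P) = Add(Mul(Mul(Mul(4, 3), -2), 1), Rational(3, 8)) = Add(Mul(Mul(12, -2), 1), Rational(3, 8)) = Add(Mul(-24, 1), Rational(3, 8)) = Add(-24, Rational(3, 8)) = Rational(-189, 8)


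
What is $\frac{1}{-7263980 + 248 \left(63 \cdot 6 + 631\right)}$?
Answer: $- \frac{1}{7013748} \approx -1.4258 \cdot 10^{-7}$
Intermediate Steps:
$\frac{1}{-7263980 + 248 \left(63 \cdot 6 + 631\right)} = \frac{1}{-7263980 + 248 \left(378 + 631\right)} = \frac{1}{-7263980 + 248 \cdot 1009} = \frac{1}{-7263980 + 250232} = \frac{1}{-7013748} = - \frac{1}{7013748}$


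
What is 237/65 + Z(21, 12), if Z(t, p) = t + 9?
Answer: 2187/65 ≈ 33.646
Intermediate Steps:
Z(t, p) = 9 + t
237/65 + Z(21, 12) = 237/65 + (9 + 21) = (1/65)*237 + 30 = 237/65 + 30 = 2187/65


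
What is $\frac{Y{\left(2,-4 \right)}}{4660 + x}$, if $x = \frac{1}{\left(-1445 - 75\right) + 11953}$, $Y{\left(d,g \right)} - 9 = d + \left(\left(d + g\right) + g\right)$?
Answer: $\frac{52165}{48617781} \approx 0.001073$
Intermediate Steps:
$Y{\left(d,g \right)} = 9 + 2 d + 2 g$ ($Y{\left(d,g \right)} = 9 + \left(d + \left(\left(d + g\right) + g\right)\right) = 9 + \left(d + \left(d + 2 g\right)\right) = 9 + \left(2 d + 2 g\right) = 9 + 2 d + 2 g$)
$x = \frac{1}{10433}$ ($x = \frac{1}{\left(-1445 - 75\right) + 11953} = \frac{1}{-1520 + 11953} = \frac{1}{10433} \approx 9.585 \cdot 10^{-5}$)
$\frac{Y{\left(2,-4 \right)}}{4660 + x} = \frac{9 + 2 \cdot 2 + 2 \left(-4\right)}{4660 + \frac{1}{10433}} = \frac{9 + 4 - 8}{\frac{48617781}{10433}} = \frac{10433}{48617781} \cdot 5 = \frac{52165}{48617781}$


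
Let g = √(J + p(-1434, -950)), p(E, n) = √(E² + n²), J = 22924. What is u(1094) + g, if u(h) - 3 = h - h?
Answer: 3 + √(22924 + 2*√739714) ≈ 159.98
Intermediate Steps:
u(h) = 3 (u(h) = 3 + (h - h) = 3 + 0 = 3)
g = √(22924 + 2*√739714) (g = √(22924 + √((-1434)² + (-950)²)) = √(22924 + √(2056356 + 902500)) = √(22924 + √2958856) = √(22924 + 2*√739714) ≈ 156.98)
u(1094) + g = 3 + √(22924 + 2*√739714)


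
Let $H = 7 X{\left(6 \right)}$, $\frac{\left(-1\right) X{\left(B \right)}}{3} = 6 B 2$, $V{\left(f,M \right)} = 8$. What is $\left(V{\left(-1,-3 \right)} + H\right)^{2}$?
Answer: $2262016$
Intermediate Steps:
$X{\left(B \right)} = - 36 B$ ($X{\left(B \right)} = - 3 \cdot 6 B 2 = - 3 \cdot 12 B = - 36 B$)
$H = -1512$ ($H = 7 \left(\left(-36\right) 6\right) = 7 \left(-216\right) = -1512$)
$\left(V{\left(-1,-3 \right)} + H\right)^{2} = \left(8 - 1512\right)^{2} = \left(-1504\right)^{2} = 2262016$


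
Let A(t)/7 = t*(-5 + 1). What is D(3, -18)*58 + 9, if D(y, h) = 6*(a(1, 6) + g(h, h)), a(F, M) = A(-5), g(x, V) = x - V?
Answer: 48729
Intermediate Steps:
A(t) = -28*t (A(t) = 7*(t*(-5 + 1)) = 7*(t*(-4)) = 7*(-4*t) = -28*t)
a(F, M) = 140 (a(F, M) = -28*(-5) = 140)
D(y, h) = 840 (D(y, h) = 6*(140 + (h - h)) = 6*(140 + 0) = 6*140 = 840)
D(3, -18)*58 + 9 = 840*58 + 9 = 48720 + 9 = 48729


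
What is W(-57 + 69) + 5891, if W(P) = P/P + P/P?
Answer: 5893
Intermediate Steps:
W(P) = 2 (W(P) = 1 + 1 = 2)
W(-57 + 69) + 5891 = 2 + 5891 = 5893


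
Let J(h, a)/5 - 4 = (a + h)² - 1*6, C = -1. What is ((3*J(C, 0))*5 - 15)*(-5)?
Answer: 450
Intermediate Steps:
J(h, a) = -10 + 5*(a + h)² (J(h, a) = 20 + 5*((a + h)² - 1*6) = 20 + 5*((a + h)² - 6) = 20 + 5*(-6 + (a + h)²) = 20 + (-30 + 5*(a + h)²) = -10 + 5*(a + h)²)
((3*J(C, 0))*5 - 15)*(-5) = ((3*(-10 + 5*(0 - 1)²))*5 - 15)*(-5) = ((3*(-10 + 5*(-1)²))*5 - 15)*(-5) = ((3*(-10 + 5*1))*5 - 15)*(-5) = ((3*(-10 + 5))*5 - 15)*(-5) = ((3*(-5))*5 - 15)*(-5) = (-15*5 - 15)*(-5) = (-75 - 15)*(-5) = -90*(-5) = 450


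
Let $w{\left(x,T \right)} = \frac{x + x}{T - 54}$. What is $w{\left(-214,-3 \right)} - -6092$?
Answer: $\frac{347672}{57} \approx 6099.5$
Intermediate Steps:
$w{\left(x,T \right)} = \frac{2 x}{-54 + T}$
$w{\left(-214,-3 \right)} - -6092 = 2 \left(-214\right) \frac{1}{-54 - 3} - -6092 = 2 \left(-214\right) \frac{1}{-57} + 6092 = 2 \left(-214\right) \left(- \frac{1}{57}\right) + 6092 = \frac{428}{57} + 6092 = \frac{347672}{57}$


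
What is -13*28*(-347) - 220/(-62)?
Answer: 3915658/31 ≈ 1.2631e+5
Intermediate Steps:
-13*28*(-347) - 220/(-62) = -364*(-347) - 220*(-1/62) = 126308 + 110/31 = 3915658/31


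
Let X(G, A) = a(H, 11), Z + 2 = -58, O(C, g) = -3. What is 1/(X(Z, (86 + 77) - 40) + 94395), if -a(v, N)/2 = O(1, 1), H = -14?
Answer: 1/94401 ≈ 1.0593e-5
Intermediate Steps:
Z = -60 (Z = -2 - 58 = -60)
a(v, N) = 6 (a(v, N) = -2*(-3) = 6)
X(G, A) = 6
1/(X(Z, (86 + 77) - 40) + 94395) = 1/(6 + 94395) = 1/94401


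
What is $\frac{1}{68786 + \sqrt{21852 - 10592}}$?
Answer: $\frac{34393}{2365751268} - \frac{\sqrt{2815}}{2365751268} \approx 1.4515 \cdot 10^{-5}$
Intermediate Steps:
$\frac{1}{68786 + \sqrt{21852 - 10592}} = \frac{1}{68786 + \sqrt{11260}} = \frac{1}{68786 + 2 \sqrt{2815}}$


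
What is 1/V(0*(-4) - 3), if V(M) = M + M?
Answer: -⅙ ≈ -0.16667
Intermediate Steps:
V(M) = 2*M
1/V(0*(-4) - 3) = 1/(2*(0*(-4) - 3)) = 1/(2*(0 - 3)) = 1/(2*(-3)) = 1/(-6) = -⅙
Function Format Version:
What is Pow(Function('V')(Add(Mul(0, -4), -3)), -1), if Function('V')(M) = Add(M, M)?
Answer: Rational(-1, 6) ≈ -0.16667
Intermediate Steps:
Function('V')(M) = Mul(2, M)
Pow(Function('V')(Add(Mul(0, -4), -3)), -1) = Pow(Mul(2, Add(Mul(0, -4), -3)), -1) = Pow(Mul(2, Add(0, -3)), -1) = Pow(Mul(2, -3), -1) = Pow(-6, -1) = Rational(-1, 6)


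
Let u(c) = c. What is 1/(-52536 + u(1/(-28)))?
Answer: -28/1471009 ≈ -1.9035e-5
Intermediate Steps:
1/(-52536 + u(1/(-28))) = 1/(-52536 + 1/(-28)) = 1/(-52536 - 1/28) = 1/(-1471009/28) = -28/1471009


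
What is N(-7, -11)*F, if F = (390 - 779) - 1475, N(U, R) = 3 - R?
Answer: -26096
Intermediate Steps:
F = -1864 (F = -389 - 1475 = -1864)
N(-7, -11)*F = (3 - 1*(-11))*(-1864) = (3 + 11)*(-1864) = 14*(-1864) = -26096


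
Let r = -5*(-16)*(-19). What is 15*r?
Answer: -22800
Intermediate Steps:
r = -1520 (r = 80*(-19) = -1520)
15*r = 15*(-1520) = -22800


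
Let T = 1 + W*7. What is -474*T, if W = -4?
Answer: 12798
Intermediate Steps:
T = -27 (T = 1 - 4*7 = 1 - 28 = -27)
-474*T = -474*(-27) = 12798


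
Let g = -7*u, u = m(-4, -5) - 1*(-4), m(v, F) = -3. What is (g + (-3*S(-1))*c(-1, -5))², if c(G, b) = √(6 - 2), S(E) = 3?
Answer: 625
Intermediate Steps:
u = 1 (u = -3 - 1*(-4) = -3 + 4 = 1)
c(G, b) = 2 (c(G, b) = √4 = 2)
g = -7 (g = -7*1 = -7)
(g + (-3*S(-1))*c(-1, -5))² = (-7 - 3*3*2)² = (-7 - 9*2)² = (-7 - 18)² = (-25)² = 625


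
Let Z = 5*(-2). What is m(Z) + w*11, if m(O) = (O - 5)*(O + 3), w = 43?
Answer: 578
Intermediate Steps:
Z = -10
m(O) = (-5 + O)*(3 + O)
m(Z) + w*11 = (-15 + (-10)² - 2*(-10)) + 43*11 = (-15 + 100 + 20) + 473 = 105 + 473 = 578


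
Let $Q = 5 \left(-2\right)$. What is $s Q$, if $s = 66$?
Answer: $-660$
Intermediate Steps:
$Q = -10$
$s Q = 66 \left(-10\right) = -660$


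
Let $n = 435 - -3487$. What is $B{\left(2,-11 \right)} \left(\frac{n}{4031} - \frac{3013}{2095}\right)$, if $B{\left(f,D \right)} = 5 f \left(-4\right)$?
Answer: $\frac{31430504}{1688989} \approx 18.609$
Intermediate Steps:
$n = 3922$ ($n = 435 + 3487 = 3922$)
$B{\left(f,D \right)} = - 20 f$
$B{\left(2,-11 \right)} \left(\frac{n}{4031} - \frac{3013}{2095}\right) = \left(-20\right) 2 \left(\frac{3922}{4031} - \frac{3013}{2095}\right) = - 40 \left(3922 \cdot \frac{1}{4031} - \frac{3013}{2095}\right) = - 40 \left(\frac{3922}{4031} - \frac{3013}{2095}\right) = \left(-40\right) \left(- \frac{3928813}{8444945}\right) = \frac{31430504}{1688989}$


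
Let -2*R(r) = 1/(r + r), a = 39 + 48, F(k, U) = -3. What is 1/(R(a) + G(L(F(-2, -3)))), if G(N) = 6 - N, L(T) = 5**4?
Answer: -348/215413 ≈ -0.0016155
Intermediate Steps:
L(T) = 625
a = 87
R(r) = -1/(4*r) (R(r) = -1/(2*(r + r)) = -1/(2*r)/2 = -1/(4*r))
1/(R(a) + G(L(F(-2, -3)))) = 1/(-1/4/87 + (6 - 1*625)) = 1/(-1/4*1/87 + (6 - 625)) = 1/(-1/348 - 619) = 1/(-215413/348) = -348/215413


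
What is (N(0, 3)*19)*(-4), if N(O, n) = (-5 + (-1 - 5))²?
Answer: -9196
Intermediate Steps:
N(O, n) = 121 (N(O, n) = (-5 - 6)² = (-11)² = 121)
(N(0, 3)*19)*(-4) = (121*19)*(-4) = 2299*(-4) = -9196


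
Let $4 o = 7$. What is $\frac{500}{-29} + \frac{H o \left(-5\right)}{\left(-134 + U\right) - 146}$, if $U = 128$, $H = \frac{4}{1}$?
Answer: $- \frac{74985}{4408} \approx -17.011$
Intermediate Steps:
$H = 4$ ($H = 4 \cdot 1 = 4$)
$o = \frac{7}{4}$ ($o = \frac{1}{4} \cdot 7 = \frac{7}{4} \approx 1.75$)
$\frac{500}{-29} + \frac{H o \left(-5\right)}{\left(-134 + U\right) - 146} = \frac{500}{-29} + \frac{4 \cdot \frac{7}{4} \left(-5\right)}{\left(-134 + 128\right) - 146} = 500 \left(- \frac{1}{29}\right) + \frac{7 \left(-5\right)}{-6 - 146} = - \frac{500}{29} - \frac{35}{-152} = - \frac{500}{29} - - \frac{35}{152} = - \frac{500}{29} + \frac{35}{152} = - \frac{74985}{4408}$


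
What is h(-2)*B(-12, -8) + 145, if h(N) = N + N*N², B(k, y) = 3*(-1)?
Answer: 175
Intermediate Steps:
B(k, y) = -3
h(N) = N + N³
h(-2)*B(-12, -8) + 145 = (-2 + (-2)³)*(-3) + 145 = (-2 - 8)*(-3) + 145 = -10*(-3) + 145 = 30 + 145 = 175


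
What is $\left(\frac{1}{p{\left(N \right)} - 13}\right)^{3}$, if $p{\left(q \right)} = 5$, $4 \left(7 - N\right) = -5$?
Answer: $- \frac{1}{512} \approx -0.0019531$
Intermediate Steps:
$N = \frac{33}{4}$ ($N = 7 - - \frac{5}{4} = 7 + \frac{5}{4} = \frac{33}{4} \approx 8.25$)
$\left(\frac{1}{p{\left(N \right)} - 13}\right)^{3} = \left(\frac{1}{5 - 13}\right)^{3} = \left(\frac{1}{-8}\right)^{3} = \left(- \frac{1}{8}\right)^{3} = - \frac{1}{512}$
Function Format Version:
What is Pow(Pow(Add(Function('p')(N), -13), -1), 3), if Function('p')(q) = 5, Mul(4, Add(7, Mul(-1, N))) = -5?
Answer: Rational(-1, 512) ≈ -0.0019531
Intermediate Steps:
N = Rational(33, 4) (N = Add(7, Mul(Rational(-1, 4), -5)) = Add(7, Rational(5, 4)) = Rational(33, 4) ≈ 8.2500)
Pow(Pow(Add(Function('p')(N), -13), -1), 3) = Pow(Pow(Add(5, -13), -1), 3) = Pow(Pow(-8, -1), 3) = Pow(Rational(-1, 8), 3) = Rational(-1, 512)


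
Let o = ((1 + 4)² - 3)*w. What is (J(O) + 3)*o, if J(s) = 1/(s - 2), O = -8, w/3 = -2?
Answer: -1914/5 ≈ -382.80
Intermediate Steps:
w = -6 (w = 3*(-2) = -6)
J(s) = 1/(-2 + s)
o = -132 (o = ((1 + 4)² - 3)*(-6) = (5² - 3)*(-6) = (25 - 3)*(-6) = 22*(-6) = -132)
(J(O) + 3)*o = (1/(-2 - 8) + 3)*(-132) = (1/(-10) + 3)*(-132) = (-⅒ + 3)*(-132) = (29/10)*(-132) = -1914/5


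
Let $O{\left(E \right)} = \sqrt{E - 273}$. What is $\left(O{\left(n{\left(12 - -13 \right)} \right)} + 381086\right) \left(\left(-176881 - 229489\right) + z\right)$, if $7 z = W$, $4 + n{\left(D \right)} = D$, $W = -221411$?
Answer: $- \frac{1168410057086}{7} - \frac{18396006 i \sqrt{7}}{7} \approx -1.6692 \cdot 10^{11} - 6.953 \cdot 10^{6} i$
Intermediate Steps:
$n{\left(D \right)} = -4 + D$
$O{\left(E \right)} = \sqrt{-273 + E}$
$z = - \frac{221411}{7}$ ($z = \frac{1}{7} \left(-221411\right) = - \frac{221411}{7} \approx -31630.0$)
$\left(O{\left(n{\left(12 - -13 \right)} \right)} + 381086\right) \left(\left(-176881 - 229489\right) + z\right) = \left(\sqrt{-273 + \left(-4 + \left(12 - -13\right)\right)} + 381086\right) \left(\left(-176881 - 229489\right) - \frac{221411}{7}\right) = \left(\sqrt{-273 + \left(-4 + \left(12 + 13\right)\right)} + 381086\right) \left(\left(-176881 - 229489\right) - \frac{221411}{7}\right) = \left(\sqrt{-273 + \left(-4 + 25\right)} + 381086\right) \left(-406370 - \frac{221411}{7}\right) = \left(\sqrt{-273 + 21} + 381086\right) \left(- \frac{3066001}{7}\right) = \left(\sqrt{-252} + 381086\right) \left(- \frac{3066001}{7}\right) = \left(6 i \sqrt{7} + 381086\right) \left(- \frac{3066001}{7}\right) = \left(381086 + 6 i \sqrt{7}\right) \left(- \frac{3066001}{7}\right) = - \frac{1168410057086}{7} - \frac{18396006 i \sqrt{7}}{7}$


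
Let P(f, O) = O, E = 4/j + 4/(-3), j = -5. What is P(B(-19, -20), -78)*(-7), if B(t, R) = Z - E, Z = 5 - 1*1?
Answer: 546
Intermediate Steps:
E = -32/15 (E = 4/(-5) + 4/(-3) = 4*(-⅕) + 4*(-⅓) = -⅘ - 4/3 = -32/15 ≈ -2.1333)
Z = 4 (Z = 5 - 1 = 4)
B(t, R) = 92/15 (B(t, R) = 4 - 1*(-32/15) = 4 + 32/15 = 92/15)
P(B(-19, -20), -78)*(-7) = -78*(-7) = 546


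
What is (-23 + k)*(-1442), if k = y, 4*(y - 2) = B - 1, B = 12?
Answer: 52633/2 ≈ 26317.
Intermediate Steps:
y = 19/4 (y = 2 + (12 - 1)/4 = 2 + (¼)*11 = 2 + 11/4 = 19/4 ≈ 4.7500)
k = 19/4 ≈ 4.7500
(-23 + k)*(-1442) = (-23 + 19/4)*(-1442) = -73/4*(-1442) = 52633/2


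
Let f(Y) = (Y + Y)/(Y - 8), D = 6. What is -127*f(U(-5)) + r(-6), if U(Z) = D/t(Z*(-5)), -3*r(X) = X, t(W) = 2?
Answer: 772/5 ≈ 154.40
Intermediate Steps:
r(X) = -X/3
U(Z) = 3 (U(Z) = 6/2 = 6*(1/2) = 3)
f(Y) = 2*Y/(-8 + Y) (f(Y) = (2*Y)/(-8 + Y) = 2*Y/(-8 + Y))
-127*f(U(-5)) + r(-6) = -254*3/(-8 + 3) - 1/3*(-6) = -254*3/(-5) + 2 = -254*3*(-1)/5 + 2 = -127*(-6/5) + 2 = 762/5 + 2 = 772/5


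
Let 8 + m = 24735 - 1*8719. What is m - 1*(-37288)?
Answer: 53296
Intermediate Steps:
m = 16008 (m = -8 + (24735 - 1*8719) = -8 + (24735 - 8719) = -8 + 16016 = 16008)
m - 1*(-37288) = 16008 - 1*(-37288) = 16008 + 37288 = 53296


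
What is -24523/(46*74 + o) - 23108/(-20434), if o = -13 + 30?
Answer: -211025257/34952357 ≈ -6.0375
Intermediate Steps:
o = 17
-24523/(46*74 + o) - 23108/(-20434) = -24523/(46*74 + 17) - 23108/(-20434) = -24523/(3404 + 17) - 23108*(-1/20434) = -24523/3421 + 11554/10217 = -211025257/34952357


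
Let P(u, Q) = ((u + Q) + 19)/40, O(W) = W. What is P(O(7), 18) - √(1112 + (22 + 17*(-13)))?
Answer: 11/10 - √913 ≈ -29.116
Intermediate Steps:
P(u, Q) = 19/40 + Q/40 + u/40 (P(u, Q) = ((Q + u) + 19)*(1/40) = (19 + Q + u)*(1/40) = 19/40 + Q/40 + u/40)
P(O(7), 18) - √(1112 + (22 + 17*(-13))) = (19/40 + (1/40)*18 + (1/40)*7) - √(1112 + (22 + 17*(-13))) = (19/40 + 9/20 + 7/40) - √(1112 + (22 - 221)) = 11/10 - √(1112 - 199) = 11/10 - √913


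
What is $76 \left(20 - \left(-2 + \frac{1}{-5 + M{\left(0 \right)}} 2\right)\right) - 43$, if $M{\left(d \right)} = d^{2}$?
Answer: $\frac{8297}{5} \approx 1659.4$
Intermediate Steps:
$76 \left(20 - \left(-2 + \frac{1}{-5 + M{\left(0 \right)}} 2\right)\right) - 43 = 76 \left(20 - \left(-2 + \frac{1}{-5 + 0^{2}} \cdot 2\right)\right) - 43 = 76 \left(20 - \left(-2 + \frac{1}{-5 + 0} \cdot 2\right)\right) - 43 = 76 \left(20 - \left(-2 + \frac{1}{-5} \cdot 2\right)\right) - 43 = 76 \left(20 - \left(-2 - \frac{2}{5}\right)\right) - 43 = 76 \left(20 - - \frac{12}{5}\right) - 43 = 76 \left(20 + \frac{12}{5}\right) - 43 = 76 \cdot \frac{112}{5} - 43 = \frac{8512}{5} - 43 = \frac{8297}{5}$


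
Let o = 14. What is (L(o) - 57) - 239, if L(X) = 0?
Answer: -296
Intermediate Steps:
(L(o) - 57) - 239 = (0 - 57) - 239 = -57 - 239 = -296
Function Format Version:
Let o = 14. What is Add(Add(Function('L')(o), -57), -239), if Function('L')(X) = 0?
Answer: -296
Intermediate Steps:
Add(Add(Function('L')(o), -57), -239) = Add(Add(0, -57), -239) = Add(-57, -239) = -296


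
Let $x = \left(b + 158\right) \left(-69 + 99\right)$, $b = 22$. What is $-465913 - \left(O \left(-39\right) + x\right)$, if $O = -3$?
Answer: $-471430$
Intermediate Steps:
$x = 5400$ ($x = \left(22 + 158\right) \left(-69 + 99\right) = 180 \cdot 30 = 5400$)
$-465913 - \left(O \left(-39\right) + x\right) = -465913 - \left(\left(-3\right) \left(-39\right) + 5400\right) = -465913 - \left(117 + 5400\right) = -465913 - 5517 = -471430$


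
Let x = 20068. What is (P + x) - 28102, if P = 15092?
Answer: 7058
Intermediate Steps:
(P + x) - 28102 = (15092 + 20068) - 28102 = 35160 - 28102 = 7058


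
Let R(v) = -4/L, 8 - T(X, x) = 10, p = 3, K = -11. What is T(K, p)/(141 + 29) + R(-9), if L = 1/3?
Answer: -1021/85 ≈ -12.012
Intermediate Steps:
L = ⅓ ≈ 0.33333
T(X, x) = -2 (T(X, x) = 8 - 1*10 = 8 - 10 = -2)
R(v) = -12 (R(v) = -4/⅓ = -4*3 = -12)
T(K, p)/(141 + 29) + R(-9) = -2/(141 + 29) - 12 = -2/170 - 12 = (1/170)*(-2) - 12 = -1/85 - 12 = -1021/85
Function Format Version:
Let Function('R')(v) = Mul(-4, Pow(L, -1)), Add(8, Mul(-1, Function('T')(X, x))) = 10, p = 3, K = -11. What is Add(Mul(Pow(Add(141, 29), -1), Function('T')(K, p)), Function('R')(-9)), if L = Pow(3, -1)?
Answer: Rational(-1021, 85) ≈ -12.012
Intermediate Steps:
L = Rational(1, 3) ≈ 0.33333
Function('T')(X, x) = -2 (Function('T')(X, x) = Add(8, Mul(-1, 10)) = Add(8, -10) = -2)
Function('R')(v) = -12 (Function('R')(v) = Mul(-4, Pow(Rational(1, 3), -1)) = Mul(-4, 3) = -12)
Add(Mul(Pow(Add(141, 29), -1), Function('T')(K, p)), Function('R')(-9)) = Add(Mul(Pow(Add(141, 29), -1), -2), -12) = Add(Mul(Pow(170, -1), -2), -12) = Add(Mul(Rational(1, 170), -2), -12) = Add(Rational(-1, 85), -12) = Rational(-1021, 85)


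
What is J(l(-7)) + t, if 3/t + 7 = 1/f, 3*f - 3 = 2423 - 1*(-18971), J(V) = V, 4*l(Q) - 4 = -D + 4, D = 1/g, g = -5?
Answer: 1214249/748880 ≈ 1.6214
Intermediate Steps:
D = -⅕ (D = 1/(-5) = -⅕ ≈ -0.20000)
l(Q) = 41/20 (l(Q) = 1 + (-1*(-⅕) + 4)/4 = 1 + (⅕ + 4)/4 = 1 + (¼)*(21/5) = 1 + 21/20 = 41/20)
f = 21397/3 (f = 1 + (2423 - 1*(-18971))/3 = 1 + (2423 + 18971)/3 = 1 + (⅓)*21394 = 1 + 21394/3 = 21397/3 ≈ 7132.3)
t = -64191/149776 (t = 3/(-7 + 1/(21397/3)) = 3/(-7 + 3/21397) = 3/(-149776/21397) = 3*(-21397/149776) = -64191/149776 ≈ -0.42858)
J(l(-7)) + t = 41/20 - 64191/149776 = 1214249/748880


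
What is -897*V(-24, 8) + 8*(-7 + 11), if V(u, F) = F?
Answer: -7144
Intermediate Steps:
-897*V(-24, 8) + 8*(-7 + 11) = -897*8 + 8*(-7 + 11) = -7176 + 8*4 = -7176 + 32 = -7144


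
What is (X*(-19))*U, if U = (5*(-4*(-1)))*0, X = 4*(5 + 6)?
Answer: 0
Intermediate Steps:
X = 44 (X = 4*11 = 44)
U = 0 (U = (5*4)*0 = 20*0 = 0)
(X*(-19))*U = (44*(-19))*0 = -836*0 = 0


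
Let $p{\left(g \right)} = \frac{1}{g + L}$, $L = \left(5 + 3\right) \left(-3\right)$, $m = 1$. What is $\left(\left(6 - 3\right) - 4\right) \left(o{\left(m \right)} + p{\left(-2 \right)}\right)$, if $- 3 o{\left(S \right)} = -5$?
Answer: $- \frac{127}{78} \approx -1.6282$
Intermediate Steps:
$o{\left(S \right)} = \frac{5}{3}$ ($o{\left(S \right)} = \left(- \frac{1}{3}\right) \left(-5\right) = \frac{5}{3}$)
$L = -24$ ($L = 8 \left(-3\right) = -24$)
$p{\left(g \right)} = \frac{1}{-24 + g}$ ($p{\left(g \right)} = \frac{1}{g - 24} = \frac{1}{-24 + g}$)
$\left(\left(6 - 3\right) - 4\right) \left(o{\left(m \right)} + p{\left(-2 \right)}\right) = \left(\left(6 - 3\right) - 4\right) \left(\frac{5}{3} + \frac{1}{-24 - 2}\right) = \left(3 - 4\right) \left(\frac{5}{3} + \frac{1}{-26}\right) = - (\frac{5}{3} - \frac{1}{26}) = \left(-1\right) \frac{127}{78} = - \frac{127}{78}$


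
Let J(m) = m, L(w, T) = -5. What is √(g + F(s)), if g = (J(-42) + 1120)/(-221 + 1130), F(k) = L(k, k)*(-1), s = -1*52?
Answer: √567923/303 ≈ 2.4872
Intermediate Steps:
s = -52
F(k) = 5 (F(k) = -5*(-1) = 5)
g = 1078/909 (g = (-42 + 1120)/(-221 + 1130) = 1078/909 ≈ 1.1859)
√(g + F(s)) = √(1078/909 + 5) = √(5623/909) = √567923/303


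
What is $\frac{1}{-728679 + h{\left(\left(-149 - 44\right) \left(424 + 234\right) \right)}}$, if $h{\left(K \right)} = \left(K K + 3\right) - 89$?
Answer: $\frac{1}{16126747271} \approx 6.2009 \cdot 10^{-11}$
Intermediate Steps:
$h{\left(K \right)} = -86 + K^{2}$ ($h{\left(K \right)} = \left(K^{2} + 3\right) - 89 = \left(3 + K^{2}\right) - 89 = -86 + K^{2}$)
$\frac{1}{-728679 + h{\left(\left(-149 - 44\right) \left(424 + 234\right) \right)}} = \frac{1}{-728679 - \left(86 - \left(\left(-149 - 44\right) \left(424 + 234\right)\right)^{2}\right)} = \frac{1}{-728679 - \left(86 - \left(\left(-193\right) 658\right)^{2}\right)} = \frac{1}{-728679 - \left(86 - \left(-126994\right)^{2}\right)} = \frac{1}{-728679 + \left(-86 + 16127476036\right)} = \frac{1}{-728679 + 16127475950} = \frac{1}{16126747271}$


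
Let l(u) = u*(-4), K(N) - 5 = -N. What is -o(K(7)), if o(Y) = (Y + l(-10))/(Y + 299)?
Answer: -38/297 ≈ -0.12795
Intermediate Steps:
K(N) = 5 - N
l(u) = -4*u
o(Y) = (40 + Y)/(299 + Y) (o(Y) = (Y - 4*(-10))/(Y + 299) = (Y + 40)/(299 + Y) = (40 + Y)/(299 + Y))
-o(K(7)) = -(40 + (5 - 1*7))/(299 + (5 - 1*7)) = -(40 + (5 - 7))/(299 + (5 - 7)) = -(40 - 2)/(299 - 2) = -38/297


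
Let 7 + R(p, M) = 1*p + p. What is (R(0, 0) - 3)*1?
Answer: -10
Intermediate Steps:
R(p, M) = -7 + 2*p (R(p, M) = -7 + (1*p + p) = -7 + (p + p) = -7 + 2*p)
(R(0, 0) - 3)*1 = ((-7 + 2*0) - 3)*1 = ((-7 + 0) - 3)*1 = (-7 - 3)*1 = -10*1 = -10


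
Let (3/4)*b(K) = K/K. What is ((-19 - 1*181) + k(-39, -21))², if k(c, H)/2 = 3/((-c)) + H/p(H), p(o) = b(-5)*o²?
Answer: 1323868225/33124 ≈ 39967.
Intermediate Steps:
b(K) = 4/3 (b(K) = 4*(K/K)/3 = (4/3)*1 = 4/3)
p(o) = 4*o²/3
k(c, H) = -6/c + 3/(2*H) (k(c, H) = 2*(3/((-c)) + H/((4*H²/3))) = 2*(3*(-1/c) + H*(3/(4*H²))) = 2*(-3/c + 3/(4*H)) = -6/c + 3/(2*H))
((-19 - 1*181) + k(-39, -21))² = ((-19 - 1*181) + (-6/(-39) + (3/2)/(-21)))² = ((-19 - 181) + (-6*(-1/39) + (3/2)*(-1/21)))² = (-200 + (2/13 - 1/14))² = (-200 + 15/182)² = (-36385/182)² = 1323868225/33124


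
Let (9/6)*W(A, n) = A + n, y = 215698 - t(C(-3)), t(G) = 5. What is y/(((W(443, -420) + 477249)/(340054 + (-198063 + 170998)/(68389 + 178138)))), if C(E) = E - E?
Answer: 54246227874037047/352975632911 ≈ 1.5368e+5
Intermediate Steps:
C(E) = 0
y = 215693 (y = 215698 - 1*5 = 215698 - 5 = 215693)
W(A, n) = 2*A/3 + 2*n/3 (W(A, n) = 2*(A + n)/3 = 2*A/3 + 2*n/3)
y/(((W(443, -420) + 477249)/(340054 + (-198063 + 170998)/(68389 + 178138)))) = 215693/(((((2/3)*443 + (2/3)*(-420)) + 477249)/(340054 + (-198063 + 170998)/(68389 + 178138)))) = 215693/((((886/3 - 280) + 477249)/(340054 - 27065/246527))) = 215693/(((46/3 + 477249)/(340054 - 27065*1/246527))) = 215693/((1431793/(3*(340054 - 27065/246527)))) = 215693/((1431793/(3*(83832465393/246527)))) = 215693/(((1431793/3)*(246527/83832465393))) = 215693/(352975632911/251497396179) = 215693*(251497396179/352975632911) = 54246227874037047/352975632911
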